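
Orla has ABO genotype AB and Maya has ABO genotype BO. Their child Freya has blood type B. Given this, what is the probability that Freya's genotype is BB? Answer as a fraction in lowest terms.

1/2

Cross AB × BO → 1/4 AB, 1/4 AO, 1/4 BB, 1/4 BO.
Type-B genotypes among offspring: BB (1/4), BO (1/4); total 1/2.
P(BB | type B) = (1/4) / (1/2) = 1/2.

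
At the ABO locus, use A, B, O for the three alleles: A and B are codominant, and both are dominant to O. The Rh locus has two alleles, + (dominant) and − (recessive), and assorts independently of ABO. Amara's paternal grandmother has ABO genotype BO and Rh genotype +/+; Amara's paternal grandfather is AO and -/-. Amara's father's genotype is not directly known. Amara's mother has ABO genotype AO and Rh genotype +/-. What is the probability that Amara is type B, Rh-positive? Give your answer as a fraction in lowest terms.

Amara's father's ABO genotype from BO × AO: 1/4 AB, 1/4 AO, 1/4 BO, 1/4 OO.
Crossing each possibility with the mother AO and summing P(type B): 1/4·1/4 + 1/4·0 + 1/4·1/4 + 1/4·0 = 1/8.
Similarly for Rh via the father's Rh distribution: P(Rh+) = 3/4.
Independent loci: 1/8 × 3/4 = 3/32.

3/32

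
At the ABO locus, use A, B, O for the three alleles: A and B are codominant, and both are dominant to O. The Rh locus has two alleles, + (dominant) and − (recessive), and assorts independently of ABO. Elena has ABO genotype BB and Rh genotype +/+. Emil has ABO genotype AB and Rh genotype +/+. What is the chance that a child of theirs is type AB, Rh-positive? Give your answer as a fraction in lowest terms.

1/2

ABO cross BB × AB → offspring phenotypes: 1/2 B, 1/2 AB.
Rh cross +/+ × +/+ → 1 Rh+.
Independent loci: P(type AB, Rh-positive) = 1/2 × 1 = 1/2.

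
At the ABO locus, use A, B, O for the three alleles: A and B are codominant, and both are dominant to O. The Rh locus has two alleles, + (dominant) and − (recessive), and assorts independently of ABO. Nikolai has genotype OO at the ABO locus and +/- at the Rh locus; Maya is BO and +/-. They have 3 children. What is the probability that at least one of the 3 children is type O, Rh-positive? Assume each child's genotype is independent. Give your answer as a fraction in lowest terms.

ABO cross OO × BO → 1/2 O, 1/2 B.
Rh cross +/- × +/- → 3/4 Rh+, 1/4 Rh-; so P(type O, Rh-positive) = 1/2 × 3/4 = 3/8 per child.
P(none) = (5/8)^3 = 125/512; P(at least one) = 1 − 125/512 = 387/512.

387/512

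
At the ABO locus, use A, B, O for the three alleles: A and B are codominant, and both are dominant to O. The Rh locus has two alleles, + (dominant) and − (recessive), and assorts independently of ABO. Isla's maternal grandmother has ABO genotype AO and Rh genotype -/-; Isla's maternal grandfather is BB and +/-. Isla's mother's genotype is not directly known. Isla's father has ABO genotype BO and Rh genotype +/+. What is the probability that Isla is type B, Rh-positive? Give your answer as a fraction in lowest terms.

Isla's mother's ABO genotype from AO × BB: 1/2 AB, 1/2 BO.
Crossing each possibility with the father BO and summing P(type B): 1/2·1/2 + 1/2·3/4 = 5/8.
Similarly for Rh via the mother's Rh distribution: P(Rh+) = 1.
Independent loci: 5/8 × 1 = 5/8.

5/8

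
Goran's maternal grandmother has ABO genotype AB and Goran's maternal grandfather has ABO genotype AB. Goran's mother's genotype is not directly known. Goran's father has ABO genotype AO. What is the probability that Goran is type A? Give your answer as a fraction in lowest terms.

Goran's mother's ABO genotype from AB × AB: 1/4 AA, 1/2 AB, 1/4 BB.
Crossing each possibility with the father AO and summing P(type A): 1/4·1 + 1/2·1/2 + 1/4·0 = 1/2.

1/2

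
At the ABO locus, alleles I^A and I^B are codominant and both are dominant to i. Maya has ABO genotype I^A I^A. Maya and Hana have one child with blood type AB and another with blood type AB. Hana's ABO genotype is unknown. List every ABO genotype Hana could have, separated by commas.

For each candidate genotype of Hana, check whether crossing it with I^A I^A can produce every observed child phenotype.
  I^A I^A → possible child types {A} ✗
  I^A I^B → possible child types {A, AB} ✓
  I^A i → possible child types {A} ✗
  I^B I^B → possible child types {AB} ✓
  I^B i → possible child types {A, AB} ✓
  i i → possible child types {A} ✗

I^A I^B, I^B I^B, I^B i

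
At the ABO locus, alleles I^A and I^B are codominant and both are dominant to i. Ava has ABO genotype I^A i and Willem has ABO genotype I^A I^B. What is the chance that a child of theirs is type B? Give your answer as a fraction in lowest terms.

1/4

ABO cross I^A i × I^A I^B → offspring phenotypes: 1/2 A, 1/4 B, 1/4 AB.
So P(type B) = 1/4.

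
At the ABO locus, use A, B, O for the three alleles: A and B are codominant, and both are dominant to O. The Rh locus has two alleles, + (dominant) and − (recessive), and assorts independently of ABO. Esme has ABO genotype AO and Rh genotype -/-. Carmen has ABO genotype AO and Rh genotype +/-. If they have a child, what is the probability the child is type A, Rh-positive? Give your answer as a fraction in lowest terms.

3/8

ABO cross AO × AO → offspring phenotypes: 1/4 O, 3/4 A.
Rh cross -/- × +/- → 1/2 Rh+, 1/2 Rh-.
Independent loci: P(type A, Rh-positive) = 3/4 × 1/2 = 3/8.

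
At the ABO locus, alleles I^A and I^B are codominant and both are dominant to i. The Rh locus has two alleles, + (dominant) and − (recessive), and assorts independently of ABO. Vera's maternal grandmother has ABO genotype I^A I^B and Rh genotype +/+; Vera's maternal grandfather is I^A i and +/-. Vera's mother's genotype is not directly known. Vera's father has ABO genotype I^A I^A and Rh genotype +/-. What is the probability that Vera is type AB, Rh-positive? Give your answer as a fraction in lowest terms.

Vera's mother's ABO genotype from I^A I^B × I^A i: 1/4 I^A I^A, 1/4 I^A I^B, 1/4 I^A i, 1/4 I^B i.
Crossing each possibility with the father I^A I^A and summing P(type AB): 1/4·0 + 1/4·1/2 + 1/4·0 + 1/4·1/2 = 1/4.
Similarly for Rh via the mother's Rh distribution: P(Rh+) = 7/8.
Independent loci: 1/4 × 7/8 = 7/32.

7/32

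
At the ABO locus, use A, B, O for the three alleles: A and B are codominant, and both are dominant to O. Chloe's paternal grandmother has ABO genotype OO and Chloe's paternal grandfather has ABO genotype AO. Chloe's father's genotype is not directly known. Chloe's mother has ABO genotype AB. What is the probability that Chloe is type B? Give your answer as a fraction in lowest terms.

Chloe's father's ABO genotype from OO × AO: 1/2 AO, 1/2 OO.
Crossing each possibility with the mother AB and summing P(type B): 1/2·1/4 + 1/2·1/2 = 3/8.

3/8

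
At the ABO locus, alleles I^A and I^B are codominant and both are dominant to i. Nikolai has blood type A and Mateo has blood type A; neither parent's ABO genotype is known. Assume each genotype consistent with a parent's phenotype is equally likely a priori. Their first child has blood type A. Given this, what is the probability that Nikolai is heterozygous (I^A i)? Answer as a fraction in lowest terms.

Possible genotypes: Nikolai ∈ {I^A I^A, I^A i}; Mateo ∈ {I^A I^A, I^A i}.
Weight each parental genotype pair by prior × P(type-A child):
  I^A I^A × I^A I^A: posterior weight 4/15.
  I^A I^A × I^A i: posterior weight 4/15.
  I^A i × I^A I^A: posterior weight 4/15.
  I^A i × I^A i: posterior weight 1/5.
Sum the posterior weight over pairs where Nikolai is I^A i: 7/15.

7/15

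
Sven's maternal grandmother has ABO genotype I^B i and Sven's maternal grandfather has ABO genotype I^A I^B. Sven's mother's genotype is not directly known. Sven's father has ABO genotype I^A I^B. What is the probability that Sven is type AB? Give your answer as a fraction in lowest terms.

Sven's mother's ABO genotype from I^B i × I^A I^B: 1/4 I^A I^B, 1/4 I^A i, 1/4 I^B I^B, 1/4 I^B i.
Crossing each possibility with the father I^A I^B and summing P(type AB): 1/4·1/2 + 1/4·1/4 + 1/4·1/2 + 1/4·1/4 = 3/8.

3/8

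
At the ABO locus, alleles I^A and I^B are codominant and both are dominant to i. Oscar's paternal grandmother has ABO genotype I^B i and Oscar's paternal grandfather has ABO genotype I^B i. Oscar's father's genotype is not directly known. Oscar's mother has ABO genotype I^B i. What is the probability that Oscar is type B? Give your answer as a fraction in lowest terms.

3/4

Oscar's father's ABO genotype from I^B i × I^B i: 1/4 I^B I^B, 1/2 I^B i, 1/4 i i.
Crossing each possibility with the mother I^B i and summing P(type B): 1/4·1 + 1/2·3/4 + 1/4·1/2 = 3/4.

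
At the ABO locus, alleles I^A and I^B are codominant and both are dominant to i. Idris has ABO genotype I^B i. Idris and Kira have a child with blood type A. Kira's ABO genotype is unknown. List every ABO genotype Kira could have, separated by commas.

I^A I^A, I^A I^B, I^A i

For each candidate genotype of Kira, check whether crossing it with I^B i can produce every observed child phenotype.
  I^A I^A → possible child types {A, AB} ✓
  I^A I^B → possible child types {A, B, AB} ✓
  I^A i → possible child types {O, A, B, AB} ✓
  I^B I^B → possible child types {B} ✗
  I^B i → possible child types {O, B} ✗
  i i → possible child types {O, B} ✗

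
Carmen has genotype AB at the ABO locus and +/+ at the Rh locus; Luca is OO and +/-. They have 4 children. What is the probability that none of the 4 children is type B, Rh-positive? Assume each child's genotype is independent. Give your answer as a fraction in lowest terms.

ABO cross AB × OO → 1/2 A, 1/2 B.
Rh cross +/+ × +/- → 1 Rh+; so P(type B, Rh-positive) = 1/2 × 1 = 1/2 per child.
P(not type B, Rh-positive) = 1/2 for one child; (1/2)^4 = 1/16.

1/16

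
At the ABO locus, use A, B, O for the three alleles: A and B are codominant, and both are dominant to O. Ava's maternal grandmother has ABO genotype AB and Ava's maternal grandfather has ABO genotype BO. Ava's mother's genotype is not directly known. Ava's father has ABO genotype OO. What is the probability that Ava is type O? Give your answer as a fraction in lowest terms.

1/4

Ava's mother's ABO genotype from AB × BO: 1/4 AB, 1/4 AO, 1/4 BB, 1/4 BO.
Crossing each possibility with the father OO and summing P(type O): 1/4·0 + 1/4·1/2 + 1/4·0 + 1/4·1/2 = 1/4.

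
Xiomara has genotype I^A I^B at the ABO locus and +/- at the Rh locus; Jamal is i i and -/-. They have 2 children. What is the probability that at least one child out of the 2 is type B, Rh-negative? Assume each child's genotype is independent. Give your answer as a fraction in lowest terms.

7/16

ABO cross I^A I^B × i i → 1/2 A, 1/2 B.
Rh cross +/- × -/- → 1/2 Rh+, 1/2 Rh-; so P(type B, Rh-negative) = 1/2 × 1/2 = 1/4 per child.
P(none) = (3/4)^2 = 9/16; P(at least one) = 1 − 9/16 = 7/16.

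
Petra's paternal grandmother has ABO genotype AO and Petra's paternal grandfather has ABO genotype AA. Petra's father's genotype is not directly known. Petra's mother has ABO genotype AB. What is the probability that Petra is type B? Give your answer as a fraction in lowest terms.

Petra's father's ABO genotype from AO × AA: 1/2 AA, 1/2 AO.
Crossing each possibility with the mother AB and summing P(type B): 1/2·0 + 1/2·1/4 = 1/8.

1/8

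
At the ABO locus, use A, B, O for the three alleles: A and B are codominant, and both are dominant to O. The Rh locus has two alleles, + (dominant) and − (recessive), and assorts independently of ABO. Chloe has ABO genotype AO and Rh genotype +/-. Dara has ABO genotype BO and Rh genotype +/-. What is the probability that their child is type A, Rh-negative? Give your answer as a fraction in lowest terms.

ABO cross AO × BO → offspring phenotypes: 1/4 O, 1/4 A, 1/4 B, 1/4 AB.
Rh cross +/- × +/- → 3/4 Rh+, 1/4 Rh-.
Independent loci: P(type A, Rh-negative) = 1/4 × 1/4 = 1/16.

1/16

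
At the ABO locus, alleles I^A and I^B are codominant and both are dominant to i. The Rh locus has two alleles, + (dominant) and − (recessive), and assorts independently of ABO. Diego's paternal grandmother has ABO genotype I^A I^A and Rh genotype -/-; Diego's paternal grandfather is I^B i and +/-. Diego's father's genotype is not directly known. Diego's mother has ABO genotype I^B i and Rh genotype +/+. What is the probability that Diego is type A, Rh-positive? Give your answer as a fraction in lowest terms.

Diego's father's ABO genotype from I^A I^A × I^B i: 1/2 I^A I^B, 1/2 I^A i.
Crossing each possibility with the mother I^B i and summing P(type A): 1/2·1/4 + 1/2·1/4 = 1/4.
Similarly for Rh via the father's Rh distribution: P(Rh+) = 1.
Independent loci: 1/4 × 1 = 1/4.

1/4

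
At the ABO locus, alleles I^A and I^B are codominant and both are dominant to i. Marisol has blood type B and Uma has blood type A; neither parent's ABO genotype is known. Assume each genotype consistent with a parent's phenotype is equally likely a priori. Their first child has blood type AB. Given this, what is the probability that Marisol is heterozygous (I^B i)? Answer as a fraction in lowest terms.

1/3

Possible genotypes: Marisol ∈ {I^B I^B, I^B i}; Uma ∈ {I^A I^A, I^A i}.
Weight each parental genotype pair by prior × P(type-AB child):
  I^B I^B × I^A I^A: posterior weight 4/9.
  I^B I^B × I^A i: posterior weight 2/9.
  I^B i × I^A I^A: posterior weight 2/9.
  I^B i × I^A i: posterior weight 1/9.
Sum the posterior weight over pairs where Marisol is I^B i: 1/3.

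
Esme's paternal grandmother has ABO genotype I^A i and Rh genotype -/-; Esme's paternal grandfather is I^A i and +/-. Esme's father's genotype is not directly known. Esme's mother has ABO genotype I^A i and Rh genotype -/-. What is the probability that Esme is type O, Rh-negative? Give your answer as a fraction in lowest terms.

Esme's father's ABO genotype from I^A i × I^A i: 1/4 I^A I^A, 1/2 I^A i, 1/4 i i.
Crossing each possibility with the mother I^A i and summing P(type O): 1/4·0 + 1/2·1/4 + 1/4·1/2 = 1/4.
Similarly for Rh via the father's Rh distribution: P(Rh-) = 3/4.
Independent loci: 1/4 × 3/4 = 3/16.

3/16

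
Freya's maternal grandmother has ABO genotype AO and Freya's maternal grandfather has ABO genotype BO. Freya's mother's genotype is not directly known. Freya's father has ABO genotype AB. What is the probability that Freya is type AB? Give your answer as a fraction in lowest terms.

1/4

Freya's mother's ABO genotype from AO × BO: 1/4 AB, 1/4 AO, 1/4 BO, 1/4 OO.
Crossing each possibility with the father AB and summing P(type AB): 1/4·1/2 + 1/4·1/4 + 1/4·1/4 + 1/4·0 = 1/4.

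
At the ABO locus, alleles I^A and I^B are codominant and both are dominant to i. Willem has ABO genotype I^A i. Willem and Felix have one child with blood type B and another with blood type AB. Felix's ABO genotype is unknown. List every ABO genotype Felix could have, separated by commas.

I^A I^B, I^B I^B, I^B i

For each candidate genotype of Felix, check whether crossing it with I^A i can produce every observed child phenotype.
  I^A I^A → possible child types {A} ✗
  I^A I^B → possible child types {A, B, AB} ✓
  I^A i → possible child types {O, A} ✗
  I^B I^B → possible child types {B, AB} ✓
  I^B i → possible child types {O, A, B, AB} ✓
  i i → possible child types {O, A} ✗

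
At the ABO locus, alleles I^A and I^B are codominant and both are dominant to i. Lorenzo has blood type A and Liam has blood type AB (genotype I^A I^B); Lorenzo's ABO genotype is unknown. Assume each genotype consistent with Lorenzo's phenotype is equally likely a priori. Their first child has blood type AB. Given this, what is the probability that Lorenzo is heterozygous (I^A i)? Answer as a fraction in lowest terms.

Possible genotypes: Lorenzo ∈ {I^A I^A, I^A i}; Liam ∈ {I^A I^B}.
Weight each parental genotype pair by prior × P(type-AB child):
  I^A I^A × I^A I^B: posterior weight 2/3.
  I^A i × I^A I^B: posterior weight 1/3.
Sum the posterior weight over pairs where Lorenzo is I^A i: 1/3.

1/3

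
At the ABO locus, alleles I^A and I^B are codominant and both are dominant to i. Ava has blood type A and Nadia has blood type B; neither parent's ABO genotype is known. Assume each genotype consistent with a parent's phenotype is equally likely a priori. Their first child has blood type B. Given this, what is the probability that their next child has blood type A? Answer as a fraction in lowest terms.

Possible genotypes: Ava ∈ {I^A I^A, I^A i}; Nadia ∈ {I^B I^B, I^B i}.
Weight each parental genotype pair by prior × P(type-B child):
  I^A i × I^B I^B: posterior weight 2/3; P(next child type A) = 0.
  I^A i × I^B i: posterior weight 1/3; P(next child type A) = 1/4.
Weighted sum = 1/12.

1/12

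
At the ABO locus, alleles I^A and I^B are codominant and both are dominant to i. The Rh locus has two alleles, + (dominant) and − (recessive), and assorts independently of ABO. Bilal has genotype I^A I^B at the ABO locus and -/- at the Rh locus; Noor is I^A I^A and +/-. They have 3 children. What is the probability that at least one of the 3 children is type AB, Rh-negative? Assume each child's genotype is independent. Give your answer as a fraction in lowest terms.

ABO cross I^A I^B × I^A I^A → 1/2 A, 1/2 AB.
Rh cross -/- × +/- → 1/2 Rh+, 1/2 Rh-; so P(type AB, Rh-negative) = 1/2 × 1/2 = 1/4 per child.
P(none) = (3/4)^3 = 27/64; P(at least one) = 1 − 27/64 = 37/64.

37/64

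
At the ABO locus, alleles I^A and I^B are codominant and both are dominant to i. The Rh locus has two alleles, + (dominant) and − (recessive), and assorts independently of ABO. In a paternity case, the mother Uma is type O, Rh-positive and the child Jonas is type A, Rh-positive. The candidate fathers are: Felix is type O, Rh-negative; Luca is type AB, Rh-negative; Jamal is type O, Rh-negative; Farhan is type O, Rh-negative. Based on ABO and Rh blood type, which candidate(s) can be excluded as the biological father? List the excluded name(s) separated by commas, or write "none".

Felix, Jamal, Farhan

A candidate is excluded only if no genotype consistent with his phenotype could produce a type A, Rh-positive child with a type O, Rh-positive mother.
Felix (type O, Rh-): no genotype consistent with that phenotype can produce a type-A Rh+ child with a type-O mother.
Jamal (type O, Rh-): no genotype consistent with that phenotype can produce a type-A Rh+ child with a type-O mother.
Farhan (type O, Rh-): no genotype consistent with that phenotype can produce a type-A Rh+ child with a type-O mother.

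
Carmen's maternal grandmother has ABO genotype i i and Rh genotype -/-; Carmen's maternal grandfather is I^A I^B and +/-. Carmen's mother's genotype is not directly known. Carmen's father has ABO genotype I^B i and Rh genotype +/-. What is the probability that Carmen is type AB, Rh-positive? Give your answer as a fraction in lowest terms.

Carmen's mother's ABO genotype from i i × I^A I^B: 1/2 I^A i, 1/2 I^B i.
Crossing each possibility with the father I^B i and summing P(type AB): 1/2·1/4 + 1/2·0 = 1/8.
Similarly for Rh via the mother's Rh distribution: P(Rh+) = 5/8.
Independent loci: 1/8 × 5/8 = 5/64.

5/64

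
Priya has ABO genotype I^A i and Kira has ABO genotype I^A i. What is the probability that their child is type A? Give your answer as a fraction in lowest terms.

3/4

ABO cross I^A i × I^A i → offspring phenotypes: 1/4 O, 3/4 A.
So P(type A) = 3/4.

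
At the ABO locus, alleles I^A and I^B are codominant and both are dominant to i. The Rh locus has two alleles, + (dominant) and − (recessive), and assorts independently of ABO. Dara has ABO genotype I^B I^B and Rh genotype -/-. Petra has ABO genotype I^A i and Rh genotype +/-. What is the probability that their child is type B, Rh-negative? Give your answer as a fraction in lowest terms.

ABO cross I^B I^B × I^A i → offspring phenotypes: 1/2 B, 1/2 AB.
Rh cross -/- × +/- → 1/2 Rh+, 1/2 Rh-.
Independent loci: P(type B, Rh-negative) = 1/2 × 1/2 = 1/4.

1/4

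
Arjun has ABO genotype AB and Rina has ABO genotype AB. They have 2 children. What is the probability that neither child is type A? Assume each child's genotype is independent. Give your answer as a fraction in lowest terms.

9/16

ABO cross AB × AB → 1/4 A, 1/4 B, 1/2 AB.
So P(type A) = 1/4 per child.
P(not type A) = 3/4 for one child; (3/4)^2 = 9/16.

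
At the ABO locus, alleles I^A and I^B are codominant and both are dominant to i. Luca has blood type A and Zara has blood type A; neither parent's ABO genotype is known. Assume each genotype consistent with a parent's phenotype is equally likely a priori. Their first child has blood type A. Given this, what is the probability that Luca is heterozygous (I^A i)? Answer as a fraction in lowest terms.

Possible genotypes: Luca ∈ {I^A I^A, I^A i}; Zara ∈ {I^A I^A, I^A i}.
Weight each parental genotype pair by prior × P(type-A child):
  I^A I^A × I^A I^A: posterior weight 4/15.
  I^A I^A × I^A i: posterior weight 4/15.
  I^A i × I^A I^A: posterior weight 4/15.
  I^A i × I^A i: posterior weight 1/5.
Sum the posterior weight over pairs where Luca is I^A i: 7/15.

7/15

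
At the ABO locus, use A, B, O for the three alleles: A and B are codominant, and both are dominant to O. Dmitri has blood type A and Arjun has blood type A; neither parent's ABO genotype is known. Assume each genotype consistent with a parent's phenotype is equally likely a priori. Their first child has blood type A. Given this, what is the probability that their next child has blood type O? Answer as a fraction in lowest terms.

1/20

Possible genotypes: Dmitri ∈ {AA, AO}; Arjun ∈ {AA, AO}.
Weight each parental genotype pair by prior × P(type-A child):
  AA × AA: posterior weight 4/15; P(next child type O) = 0.
  AA × AO: posterior weight 4/15; P(next child type O) = 0.
  AO × AA: posterior weight 4/15; P(next child type O) = 0.
  AO × AO: posterior weight 1/5; P(next child type O) = 1/4.
Weighted sum = 1/20.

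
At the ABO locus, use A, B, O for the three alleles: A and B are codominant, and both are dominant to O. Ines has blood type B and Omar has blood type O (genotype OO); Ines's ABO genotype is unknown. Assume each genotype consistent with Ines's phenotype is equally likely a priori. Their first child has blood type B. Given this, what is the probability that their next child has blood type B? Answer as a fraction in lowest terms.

Possible genotypes: Ines ∈ {BB, BO}; Omar ∈ {OO}.
Weight each parental genotype pair by prior × P(type-B child):
  BB × OO: posterior weight 2/3; P(next child type B) = 1.
  BO × OO: posterior weight 1/3; P(next child type B) = 1/2.
Weighted sum = 5/6.

5/6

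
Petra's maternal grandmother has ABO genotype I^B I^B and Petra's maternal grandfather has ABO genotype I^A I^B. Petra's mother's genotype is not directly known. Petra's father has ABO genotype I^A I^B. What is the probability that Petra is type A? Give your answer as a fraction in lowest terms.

1/8

Petra's mother's ABO genotype from I^B I^B × I^A I^B: 1/2 I^A I^B, 1/2 I^B I^B.
Crossing each possibility with the father I^A I^B and summing P(type A): 1/2·1/4 + 1/2·0 = 1/8.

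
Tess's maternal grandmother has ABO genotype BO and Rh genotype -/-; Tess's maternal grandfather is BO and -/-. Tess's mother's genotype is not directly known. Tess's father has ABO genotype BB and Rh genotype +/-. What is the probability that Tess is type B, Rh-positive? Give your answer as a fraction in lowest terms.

Tess's mother's ABO genotype from BO × BO: 1/4 BB, 1/2 BO, 1/4 OO.
Crossing each possibility with the father BB and summing P(type B): 1/4·1 + 1/2·1 + 1/4·1 = 1.
Similarly for Rh via the mother's Rh distribution: P(Rh+) = 1/2.
Independent loci: 1 × 1/2 = 1/2.

1/2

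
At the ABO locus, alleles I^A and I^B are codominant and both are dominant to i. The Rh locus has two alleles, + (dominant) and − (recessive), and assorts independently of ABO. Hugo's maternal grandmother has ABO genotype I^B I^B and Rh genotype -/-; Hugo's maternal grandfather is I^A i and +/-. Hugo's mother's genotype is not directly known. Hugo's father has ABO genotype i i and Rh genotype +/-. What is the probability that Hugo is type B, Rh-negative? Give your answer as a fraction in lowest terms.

Hugo's mother's ABO genotype from I^B I^B × I^A i: 1/2 I^A I^B, 1/2 I^B i.
Crossing each possibility with the father i i and summing P(type B): 1/2·1/2 + 1/2·1/2 = 1/2.
Similarly for Rh via the mother's Rh distribution: P(Rh-) = 3/8.
Independent loci: 1/2 × 3/8 = 3/16.

3/16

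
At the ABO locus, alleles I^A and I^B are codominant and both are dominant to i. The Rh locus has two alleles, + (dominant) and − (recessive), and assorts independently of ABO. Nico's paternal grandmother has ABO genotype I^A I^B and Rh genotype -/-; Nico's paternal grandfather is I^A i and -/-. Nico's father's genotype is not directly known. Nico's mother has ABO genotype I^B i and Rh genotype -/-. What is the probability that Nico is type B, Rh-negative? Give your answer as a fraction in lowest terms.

3/8

Nico's father's ABO genotype from I^A I^B × I^A i: 1/4 I^A I^A, 1/4 I^A I^B, 1/4 I^A i, 1/4 I^B i.
Crossing each possibility with the mother I^B i and summing P(type B): 1/4·0 + 1/4·1/2 + 1/4·1/4 + 1/4·3/4 = 3/8.
Similarly for Rh via the father's Rh distribution: P(Rh-) = 1.
Independent loci: 3/8 × 1 = 3/8.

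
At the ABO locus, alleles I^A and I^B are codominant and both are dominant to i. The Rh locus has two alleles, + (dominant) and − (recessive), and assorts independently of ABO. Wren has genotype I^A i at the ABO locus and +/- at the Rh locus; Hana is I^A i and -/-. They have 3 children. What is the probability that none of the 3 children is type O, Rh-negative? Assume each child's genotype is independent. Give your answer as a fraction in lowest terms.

343/512

ABO cross I^A i × I^A i → 1/4 O, 3/4 A.
Rh cross +/- × -/- → 1/2 Rh+, 1/2 Rh-; so P(type O, Rh-negative) = 1/4 × 1/2 = 1/8 per child.
P(not type O, Rh-negative) = 7/8 for one child; (7/8)^3 = 343/512.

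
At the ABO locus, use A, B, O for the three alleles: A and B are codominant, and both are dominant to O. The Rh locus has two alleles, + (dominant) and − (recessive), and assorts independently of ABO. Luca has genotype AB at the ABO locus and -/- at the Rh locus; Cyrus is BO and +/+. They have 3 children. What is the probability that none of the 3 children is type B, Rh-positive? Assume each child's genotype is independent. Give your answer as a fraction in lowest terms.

ABO cross AB × BO → 1/4 A, 1/2 B, 1/4 AB.
Rh cross -/- × +/+ → 1 Rh+; so P(type B, Rh-positive) = 1/2 × 1 = 1/2 per child.
P(not type B, Rh-positive) = 1/2 for one child; (1/2)^3 = 1/8.

1/8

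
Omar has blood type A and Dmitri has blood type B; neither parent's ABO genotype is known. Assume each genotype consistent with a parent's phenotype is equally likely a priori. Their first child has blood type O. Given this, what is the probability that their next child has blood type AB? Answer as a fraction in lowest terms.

1/4

Possible genotypes: Omar ∈ {I^A I^A, I^A i}; Dmitri ∈ {I^B I^B, I^B i}.
Weight each parental genotype pair by prior × P(type-O child):
  I^A i × I^B i: posterior weight 1; P(next child type AB) = 1/4.
Weighted sum = 1/4.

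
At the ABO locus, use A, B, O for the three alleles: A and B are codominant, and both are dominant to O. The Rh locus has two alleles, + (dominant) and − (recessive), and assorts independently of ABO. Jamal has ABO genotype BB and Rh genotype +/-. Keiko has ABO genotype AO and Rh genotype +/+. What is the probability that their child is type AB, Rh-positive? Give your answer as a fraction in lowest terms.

ABO cross BB × AO → offspring phenotypes: 1/2 B, 1/2 AB.
Rh cross +/- × +/+ → 1 Rh+.
Independent loci: P(type AB, Rh-positive) = 1/2 × 1 = 1/2.

1/2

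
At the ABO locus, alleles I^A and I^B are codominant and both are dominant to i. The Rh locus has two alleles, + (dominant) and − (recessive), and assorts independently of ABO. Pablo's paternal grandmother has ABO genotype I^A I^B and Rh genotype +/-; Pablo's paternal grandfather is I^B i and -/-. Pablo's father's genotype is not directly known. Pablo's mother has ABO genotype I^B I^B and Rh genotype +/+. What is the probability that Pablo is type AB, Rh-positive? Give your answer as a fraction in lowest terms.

1/4

Pablo's father's ABO genotype from I^A I^B × I^B i: 1/4 I^A I^B, 1/4 I^A i, 1/4 I^B I^B, 1/4 I^B i.
Crossing each possibility with the mother I^B I^B and summing P(type AB): 1/4·1/2 + 1/4·1/2 + 1/4·0 + 1/4·0 = 1/4.
Similarly for Rh via the father's Rh distribution: P(Rh+) = 1.
Independent loci: 1/4 × 1 = 1/4.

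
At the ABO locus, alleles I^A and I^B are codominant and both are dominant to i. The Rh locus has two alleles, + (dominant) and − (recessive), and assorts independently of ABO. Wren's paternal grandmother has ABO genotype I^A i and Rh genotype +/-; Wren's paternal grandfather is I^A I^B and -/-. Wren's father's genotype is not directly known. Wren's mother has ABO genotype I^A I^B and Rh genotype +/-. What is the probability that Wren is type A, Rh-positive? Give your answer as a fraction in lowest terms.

15/64

Wren's father's ABO genotype from I^A i × I^A I^B: 1/4 I^A I^A, 1/4 I^A I^B, 1/4 I^A i, 1/4 I^B i.
Crossing each possibility with the mother I^A I^B and summing P(type A): 1/4·1/2 + 1/4·1/4 + 1/4·1/2 + 1/4·1/4 = 3/8.
Similarly for Rh via the father's Rh distribution: P(Rh+) = 5/8.
Independent loci: 3/8 × 5/8 = 15/64.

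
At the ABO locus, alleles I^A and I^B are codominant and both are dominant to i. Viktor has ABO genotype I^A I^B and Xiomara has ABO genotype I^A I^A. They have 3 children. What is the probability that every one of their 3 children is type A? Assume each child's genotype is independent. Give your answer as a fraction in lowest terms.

ABO cross I^A I^B × I^A I^A → 1/2 A, 1/2 AB.
So P(type A) = 1/2 per child.
All 3 independent: (1/2)^3 = 1/8.

1/8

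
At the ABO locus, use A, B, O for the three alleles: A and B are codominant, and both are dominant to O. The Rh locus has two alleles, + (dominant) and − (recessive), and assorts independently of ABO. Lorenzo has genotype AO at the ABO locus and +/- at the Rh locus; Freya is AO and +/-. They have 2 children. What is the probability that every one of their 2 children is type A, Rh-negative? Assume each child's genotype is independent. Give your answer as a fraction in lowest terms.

ABO cross AO × AO → 1/4 O, 3/4 A.
Rh cross +/- × +/- → 3/4 Rh+, 1/4 Rh-; so P(type A, Rh-negative) = 3/4 × 1/4 = 3/16 per child.
All 2 independent: (3/16)^2 = 9/256.

9/256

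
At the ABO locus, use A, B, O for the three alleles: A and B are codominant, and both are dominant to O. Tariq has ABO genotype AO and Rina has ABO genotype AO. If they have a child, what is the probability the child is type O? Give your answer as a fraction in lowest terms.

1/4

ABO cross AO × AO → offspring phenotypes: 1/4 O, 3/4 A.
So P(type O) = 1/4.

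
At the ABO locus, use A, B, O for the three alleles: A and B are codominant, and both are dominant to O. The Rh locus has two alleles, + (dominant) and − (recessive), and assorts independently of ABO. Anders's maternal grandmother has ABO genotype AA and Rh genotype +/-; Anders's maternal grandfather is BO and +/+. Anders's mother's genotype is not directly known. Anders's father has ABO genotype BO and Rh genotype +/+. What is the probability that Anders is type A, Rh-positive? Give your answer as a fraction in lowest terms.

1/4

Anders's mother's ABO genotype from AA × BO: 1/2 AB, 1/2 AO.
Crossing each possibility with the father BO and summing P(type A): 1/2·1/4 + 1/2·1/4 = 1/4.
Similarly for Rh via the mother's Rh distribution: P(Rh+) = 1.
Independent loci: 1/4 × 1 = 1/4.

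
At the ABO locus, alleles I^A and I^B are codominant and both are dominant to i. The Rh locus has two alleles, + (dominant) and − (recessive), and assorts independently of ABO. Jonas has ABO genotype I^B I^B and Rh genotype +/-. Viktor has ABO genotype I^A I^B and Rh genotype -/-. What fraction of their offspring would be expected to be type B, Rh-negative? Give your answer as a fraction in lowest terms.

ABO cross I^B I^B × I^A I^B → offspring phenotypes: 1/2 B, 1/2 AB.
Rh cross +/- × -/- → 1/2 Rh+, 1/2 Rh-.
Independent loci: P(type B, Rh-negative) = 1/2 × 1/2 = 1/4.

1/4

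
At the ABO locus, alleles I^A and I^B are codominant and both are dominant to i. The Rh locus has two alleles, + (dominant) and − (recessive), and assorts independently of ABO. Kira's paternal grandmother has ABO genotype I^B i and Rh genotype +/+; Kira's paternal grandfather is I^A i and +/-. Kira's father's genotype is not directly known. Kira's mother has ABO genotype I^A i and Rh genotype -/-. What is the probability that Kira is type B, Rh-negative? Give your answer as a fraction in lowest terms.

Kira's father's ABO genotype from I^B i × I^A i: 1/4 I^A I^B, 1/4 I^A i, 1/4 I^B i, 1/4 i i.
Crossing each possibility with the mother I^A i and summing P(type B): 1/4·1/4 + 1/4·0 + 1/4·1/4 + 1/4·0 = 1/8.
Similarly for Rh via the father's Rh distribution: P(Rh-) = 1/4.
Independent loci: 1/8 × 1/4 = 1/32.

1/32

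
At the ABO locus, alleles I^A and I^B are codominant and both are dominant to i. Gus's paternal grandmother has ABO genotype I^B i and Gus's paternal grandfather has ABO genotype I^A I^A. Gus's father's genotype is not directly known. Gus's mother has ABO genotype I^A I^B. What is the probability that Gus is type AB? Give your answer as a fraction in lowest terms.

3/8

Gus's father's ABO genotype from I^B i × I^A I^A: 1/2 I^A I^B, 1/2 I^A i.
Crossing each possibility with the mother I^A I^B and summing P(type AB): 1/2·1/2 + 1/2·1/4 = 3/8.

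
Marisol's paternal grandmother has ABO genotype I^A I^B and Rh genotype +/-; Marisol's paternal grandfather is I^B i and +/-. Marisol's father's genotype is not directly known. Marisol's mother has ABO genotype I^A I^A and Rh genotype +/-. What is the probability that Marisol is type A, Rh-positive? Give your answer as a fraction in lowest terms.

3/8

Marisol's father's ABO genotype from I^A I^B × I^B i: 1/4 I^A I^B, 1/4 I^A i, 1/4 I^B I^B, 1/4 I^B i.
Crossing each possibility with the mother I^A I^A and summing P(type A): 1/4·1/2 + 1/4·1 + 1/4·0 + 1/4·1/2 = 1/2.
Similarly for Rh via the father's Rh distribution: P(Rh+) = 3/4.
Independent loci: 1/2 × 3/4 = 3/8.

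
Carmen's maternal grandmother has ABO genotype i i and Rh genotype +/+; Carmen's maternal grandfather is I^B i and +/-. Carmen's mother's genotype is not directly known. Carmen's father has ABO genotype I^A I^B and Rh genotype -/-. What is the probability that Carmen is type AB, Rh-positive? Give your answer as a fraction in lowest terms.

3/32

Carmen's mother's ABO genotype from i i × I^B i: 1/2 I^B i, 1/2 i i.
Crossing each possibility with the father I^A I^B and summing P(type AB): 1/2·1/4 + 1/2·0 = 1/8.
Similarly for Rh via the mother's Rh distribution: P(Rh+) = 3/4.
Independent loci: 1/8 × 3/4 = 3/32.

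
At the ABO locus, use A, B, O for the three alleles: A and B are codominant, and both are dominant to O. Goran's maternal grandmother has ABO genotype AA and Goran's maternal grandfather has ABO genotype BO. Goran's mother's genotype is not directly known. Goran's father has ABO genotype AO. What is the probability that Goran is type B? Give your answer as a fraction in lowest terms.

1/8

Goran's mother's ABO genotype from AA × BO: 1/2 AB, 1/2 AO.
Crossing each possibility with the father AO and summing P(type B): 1/2·1/4 + 1/2·0 = 1/8.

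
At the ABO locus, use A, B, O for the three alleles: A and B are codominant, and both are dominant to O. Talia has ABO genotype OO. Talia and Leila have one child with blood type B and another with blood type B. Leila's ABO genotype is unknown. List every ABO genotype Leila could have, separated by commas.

For each candidate genotype of Leila, check whether crossing it with OO can produce every observed child phenotype.
  AA → possible child types {A} ✗
  AB → possible child types {A, B} ✓
  AO → possible child types {O, A} ✗
  BB → possible child types {B} ✓
  BO → possible child types {O, B} ✓
  OO → possible child types {O} ✗

AB, BB, BO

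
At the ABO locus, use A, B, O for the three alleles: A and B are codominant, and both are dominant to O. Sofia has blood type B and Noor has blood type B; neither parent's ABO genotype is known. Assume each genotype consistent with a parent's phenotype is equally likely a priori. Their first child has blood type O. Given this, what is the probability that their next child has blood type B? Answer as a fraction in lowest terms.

Possible genotypes: Sofia ∈ {BB, BO}; Noor ∈ {BB, BO}.
Weight each parental genotype pair by prior × P(type-O child):
  BO × BO: posterior weight 1; P(next child type B) = 3/4.
Weighted sum = 3/4.

3/4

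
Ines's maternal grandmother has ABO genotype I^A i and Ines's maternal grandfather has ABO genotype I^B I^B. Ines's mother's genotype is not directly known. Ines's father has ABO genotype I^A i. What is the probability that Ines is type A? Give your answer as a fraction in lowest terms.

3/8

Ines's mother's ABO genotype from I^A i × I^B I^B: 1/2 I^A I^B, 1/2 I^B i.
Crossing each possibility with the father I^A i and summing P(type A): 1/2·1/2 + 1/2·1/4 = 3/8.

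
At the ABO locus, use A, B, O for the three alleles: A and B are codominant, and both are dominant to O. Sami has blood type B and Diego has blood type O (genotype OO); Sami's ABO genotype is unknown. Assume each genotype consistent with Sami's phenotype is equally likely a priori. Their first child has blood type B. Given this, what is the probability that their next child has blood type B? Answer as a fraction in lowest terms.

5/6

Possible genotypes: Sami ∈ {BB, BO}; Diego ∈ {OO}.
Weight each parental genotype pair by prior × P(type-B child):
  BB × OO: posterior weight 2/3; P(next child type B) = 1.
  BO × OO: posterior weight 1/3; P(next child type B) = 1/2.
Weighted sum = 5/6.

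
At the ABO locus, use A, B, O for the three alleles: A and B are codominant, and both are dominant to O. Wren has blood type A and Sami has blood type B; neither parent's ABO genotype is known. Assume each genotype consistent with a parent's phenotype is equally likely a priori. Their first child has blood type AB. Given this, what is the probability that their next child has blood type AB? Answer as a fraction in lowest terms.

Possible genotypes: Wren ∈ {AA, AO}; Sami ∈ {BB, BO}.
Weight each parental genotype pair by prior × P(type-AB child):
  AA × BB: posterior weight 4/9; P(next child type AB) = 1.
  AA × BO: posterior weight 2/9; P(next child type AB) = 1/2.
  AO × BB: posterior weight 2/9; P(next child type AB) = 1/2.
  AO × BO: posterior weight 1/9; P(next child type AB) = 1/4.
Weighted sum = 25/36.

25/36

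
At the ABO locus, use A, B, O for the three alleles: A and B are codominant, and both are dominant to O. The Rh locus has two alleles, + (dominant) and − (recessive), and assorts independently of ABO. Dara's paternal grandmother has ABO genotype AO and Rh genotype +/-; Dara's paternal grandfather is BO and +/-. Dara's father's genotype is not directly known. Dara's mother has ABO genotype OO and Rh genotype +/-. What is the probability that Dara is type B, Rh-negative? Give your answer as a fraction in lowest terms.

1/16

Dara's father's ABO genotype from AO × BO: 1/4 AB, 1/4 AO, 1/4 BO, 1/4 OO.
Crossing each possibility with the mother OO and summing P(type B): 1/4·1/2 + 1/4·0 + 1/4·1/2 + 1/4·0 = 1/4.
Similarly for Rh via the father's Rh distribution: P(Rh-) = 1/4.
Independent loci: 1/4 × 1/4 = 1/16.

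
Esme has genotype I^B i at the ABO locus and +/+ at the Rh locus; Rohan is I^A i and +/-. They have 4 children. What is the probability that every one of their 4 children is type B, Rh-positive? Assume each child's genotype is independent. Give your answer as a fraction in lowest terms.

ABO cross I^B i × I^A i → 1/4 O, 1/4 A, 1/4 B, 1/4 AB.
Rh cross +/+ × +/- → 1 Rh+; so P(type B, Rh-positive) = 1/4 × 1 = 1/4 per child.
All 4 independent: (1/4)^4 = 1/256.

1/256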